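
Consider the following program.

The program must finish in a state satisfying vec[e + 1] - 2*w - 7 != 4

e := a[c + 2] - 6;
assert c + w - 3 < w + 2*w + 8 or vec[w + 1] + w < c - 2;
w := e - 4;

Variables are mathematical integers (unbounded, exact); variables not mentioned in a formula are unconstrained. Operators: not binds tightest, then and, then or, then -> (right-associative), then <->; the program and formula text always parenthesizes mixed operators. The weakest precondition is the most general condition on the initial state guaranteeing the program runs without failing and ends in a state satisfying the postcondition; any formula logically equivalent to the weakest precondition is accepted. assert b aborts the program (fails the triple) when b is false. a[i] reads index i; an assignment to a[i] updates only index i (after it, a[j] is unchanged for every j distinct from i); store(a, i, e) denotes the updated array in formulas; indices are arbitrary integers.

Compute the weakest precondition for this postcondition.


Working backward. After the program, the postcondition vec[e + 1] - 2*w - 7 != 4 must hold; in canonical form it is vec[e + 1] != 2*w + 11.
Before w := e - 4: vec[e + 1] != 2*e + 3
Before assert c + w - 3 < w + 2*w + 8 or vec[w + 1] + w < c - 2: (c < 2*w + 11 or vec[w + 1] + w < c - 2) and vec[e + 1] != 2*e + 3
Before e := a[c + 2] - 6: (c < 2*w + 11 or vec[w + 1] + w < c - 2) and vec[a[c + 2] - 5] != 2*a[c + 2] - 9
Answer: WP = (c < 2*w + 11 or vec[w + 1] + w < c - 2) and vec[a[c + 2] - 5] != 2*a[c + 2] - 9


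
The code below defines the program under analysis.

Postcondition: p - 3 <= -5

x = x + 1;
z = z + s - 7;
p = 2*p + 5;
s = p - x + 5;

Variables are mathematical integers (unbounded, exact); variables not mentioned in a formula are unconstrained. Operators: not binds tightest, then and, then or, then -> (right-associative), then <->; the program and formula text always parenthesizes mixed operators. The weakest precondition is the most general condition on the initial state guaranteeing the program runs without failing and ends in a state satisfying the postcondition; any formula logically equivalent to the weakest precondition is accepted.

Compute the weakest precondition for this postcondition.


Working backward. After the program, the postcondition p - 3 <= -5 must hold; in canonical form it is p <= -2.
Before s := p - x + 5: p <= -2
Before p := 2*p + 5: 2*p <= -7
Before z := z + s - 7: 2*p <= -7
Before x := x + 1: 2*p <= -7
Answer: WP = 2*p <= -7


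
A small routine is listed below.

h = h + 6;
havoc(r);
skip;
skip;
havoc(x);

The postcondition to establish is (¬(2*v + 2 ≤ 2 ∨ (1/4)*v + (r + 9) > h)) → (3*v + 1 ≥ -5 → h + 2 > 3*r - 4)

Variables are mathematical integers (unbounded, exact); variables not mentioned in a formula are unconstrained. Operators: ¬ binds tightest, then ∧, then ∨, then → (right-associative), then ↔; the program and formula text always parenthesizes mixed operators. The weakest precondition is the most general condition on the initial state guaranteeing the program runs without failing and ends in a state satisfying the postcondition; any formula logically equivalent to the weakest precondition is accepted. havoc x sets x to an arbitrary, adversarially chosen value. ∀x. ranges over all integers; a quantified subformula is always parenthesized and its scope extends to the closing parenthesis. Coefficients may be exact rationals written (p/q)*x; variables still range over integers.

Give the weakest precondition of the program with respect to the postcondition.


Working backward. After the program, the postcondition (¬(2*v + 2 ≤ 2 ∨ (1/4)*v + (r + 9) > h)) → (3*v + 1 ≥ -5 → h + 2 > 3*r - 4) must hold; in canonical form it is (¬(2*v ≤ 0 ∨ r + (1/4)*v > h - 9)) → (3*v ≥ -6 → h > 3*r - 6).
Before havoc x: (¬(2*v ≤ 0 ∨ r + (1/4)*v > h - 9)) → (3*v ≥ -6 → h > 3*r - 6)
Before skip: (¬(2*v ≤ 0 ∨ r + (1/4)*v > h - 9)) → (3*v ≥ -6 → h > 3*r - 6)
Before skip: (¬(2*v ≤ 0 ∨ r + (1/4)*v > h - 9)) → (3*v ≥ -6 → h > 3*r - 6)
Before havoc r: ∀r_1. ((¬(2*v ≤ 0 ∨ r_1 + (1/4)*v > h - 9)) → (3*v ≥ -6 → h > 3*r_1 - 6))
Before h := h + 6: ∀r_1. ((¬(2*v ≤ 0 ∨ r_1 + (1/4)*v > h - 3)) → (3*v ≥ -6 → h > 3*r_1 - 12))
Answer: WP = ∀r_1. ((¬(2*v ≤ 0 ∨ r_1 + (1/4)*v > h - 3)) → (3*v ≥ -6 → h > 3*r_1 - 12))


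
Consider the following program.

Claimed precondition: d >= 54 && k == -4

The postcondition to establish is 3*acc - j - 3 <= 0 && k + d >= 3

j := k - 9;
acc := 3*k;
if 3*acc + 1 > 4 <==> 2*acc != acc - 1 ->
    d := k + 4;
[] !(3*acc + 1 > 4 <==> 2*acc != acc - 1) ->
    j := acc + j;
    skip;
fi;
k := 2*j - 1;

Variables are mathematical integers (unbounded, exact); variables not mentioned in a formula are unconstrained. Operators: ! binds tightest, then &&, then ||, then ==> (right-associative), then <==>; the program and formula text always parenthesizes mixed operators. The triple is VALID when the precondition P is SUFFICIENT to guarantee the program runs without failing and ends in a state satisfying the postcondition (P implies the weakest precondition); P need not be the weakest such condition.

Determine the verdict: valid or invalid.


Working backward. After the program, the postcondition 3*acc - j - 3 <= 0 && k + d >= 3 must hold; in canonical form it is 3*acc <= j + 3 && d + k >= 3.
Before k := 2*j - 1: 3*acc <= j + 3 && d + 2*j >= 4
Then branch requires 3*acc <= j + 3 && 2*j + k >= 0; else branch requires 2*acc <= j + 3 && 2*acc + d + 2*j >= 4.
Before the if: ((3*acc > 3 <==> acc != -1) ==> (3*acc <= j + 3 && 2*j + k >= 0)) && ((!(3*acc > 3 <==> acc != -1)) ==> (2*acc <= j + 3 && 2*acc + d + 2*j >= 4))
Before acc := 3*k: ((9*k > 3 <==> 3*k != -1) ==> (9*k <= j + 3 && 2*j + k >= 0)) && ((!(9*k > 3 <==> 3*k != -1)) ==> (6*k <= j + 3 && d + 2*j + 6*k >= 4))
Before j := k - 9: ((9*k > 3 <==> 3*k != -1) ==> (8*k <= -6 && 3*k >= 18)) && ((!(9*k > 3 <==> 3*k != -1)) ==> (5*k <= -6 && d + 8*k >= 22))
The weakest precondition is ((9*k > 3 <==> 3*k != -1) ==> (8*k <= -6 && 3*k >= 18)) && ((!(9*k > 3 <==> 3*k != -1)) ==> (5*k <= -6 && d + 8*k >= 22)).
Check whether d >= 54 && k == -4 implies it.
Every state satisfying the precondition satisfies the weakest precondition: the implication holds.
Answer: valid


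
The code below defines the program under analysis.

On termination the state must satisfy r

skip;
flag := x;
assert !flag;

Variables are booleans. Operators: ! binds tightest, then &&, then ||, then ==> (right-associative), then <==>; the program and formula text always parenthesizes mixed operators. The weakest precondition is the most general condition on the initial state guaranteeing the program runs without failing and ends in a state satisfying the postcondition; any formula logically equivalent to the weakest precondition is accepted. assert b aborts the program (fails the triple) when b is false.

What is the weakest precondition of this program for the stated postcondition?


Working backward. After the program, r must hold.
Before assert !flag: (!flag) && r
Before flag := x: (!x) && r
Before skip: (!x) && r
Answer: WP = (!x) && r


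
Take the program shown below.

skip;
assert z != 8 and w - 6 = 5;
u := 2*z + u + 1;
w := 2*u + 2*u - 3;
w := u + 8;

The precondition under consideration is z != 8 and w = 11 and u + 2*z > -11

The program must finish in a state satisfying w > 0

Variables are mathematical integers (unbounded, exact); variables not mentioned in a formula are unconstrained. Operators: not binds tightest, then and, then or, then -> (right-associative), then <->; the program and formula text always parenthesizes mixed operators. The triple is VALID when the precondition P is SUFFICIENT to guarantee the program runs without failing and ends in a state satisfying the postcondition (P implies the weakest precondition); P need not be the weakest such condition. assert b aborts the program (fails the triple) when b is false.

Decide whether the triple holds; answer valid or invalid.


Working backward. After the program, w > 0 must hold.
Before w := u + 8: u > -8
Before w := 2*u + 2*u - 3: u > -8
Before u := 2*z + u + 1: u + 2*z > -9
Before assert z != 8 and w - 6 = 5: z != 8 and w = 11 and u + 2*z > -9
Before skip: z != 8 and w = 11 and u + 2*z > -9
The weakest precondition is z != 8 and w = 11 and u + 2*z > -9.
Check whether z != 8 and w = 11 and u + 2*z > -11 implies it.
Countermodel: at the initial state u = -28, w = 11, z = 9, the precondition holds but the weakest precondition fails.
Answer: invalid


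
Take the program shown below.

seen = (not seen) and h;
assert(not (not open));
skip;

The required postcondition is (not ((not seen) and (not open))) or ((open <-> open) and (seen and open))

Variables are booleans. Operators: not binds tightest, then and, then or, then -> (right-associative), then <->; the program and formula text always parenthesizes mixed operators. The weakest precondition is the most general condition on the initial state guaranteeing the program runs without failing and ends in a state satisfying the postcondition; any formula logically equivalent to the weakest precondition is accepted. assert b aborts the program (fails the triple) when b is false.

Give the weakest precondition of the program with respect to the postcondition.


Working backward. After the program, the postcondition (not ((not seen) and (not open))) or ((open <-> open) and (seen and open)) must hold; in canonical form it is (not ((not seen) and (not open))) or (seen and open).
Before skip: (not ((not seen) and (not open))) or (seen and open)
Before assert not (not open): open and ((not ((not seen) and (not open))) or (seen and open))
Before seen := (not seen) and h: open and ((not ((not ((not seen) and h)) and (not open))) or ((not seen) and h and open))
Answer: WP = open and ((not ((not ((not seen) and h)) and (not open))) or ((not seen) and h and open))


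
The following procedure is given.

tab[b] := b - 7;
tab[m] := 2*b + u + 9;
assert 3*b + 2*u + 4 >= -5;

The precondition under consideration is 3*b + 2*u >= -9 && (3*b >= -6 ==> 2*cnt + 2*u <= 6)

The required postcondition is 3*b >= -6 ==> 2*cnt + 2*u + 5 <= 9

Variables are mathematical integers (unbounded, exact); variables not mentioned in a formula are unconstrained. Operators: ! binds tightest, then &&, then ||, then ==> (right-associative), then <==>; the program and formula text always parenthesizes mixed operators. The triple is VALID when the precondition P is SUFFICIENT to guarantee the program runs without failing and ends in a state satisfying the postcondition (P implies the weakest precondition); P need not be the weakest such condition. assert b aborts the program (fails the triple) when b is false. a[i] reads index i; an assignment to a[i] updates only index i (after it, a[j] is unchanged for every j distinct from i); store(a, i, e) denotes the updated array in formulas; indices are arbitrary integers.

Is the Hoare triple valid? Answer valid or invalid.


Working backward. After the program, the postcondition 3*b >= -6 ==> 2*cnt + 2*u + 5 <= 9 must hold; in canonical form it is 3*b >= -6 ==> 2*cnt + 2*u <= 4.
Before assert 3*b + 2*u + 4 >= -5: 3*b + 2*u >= -9 && (3*b >= -6 ==> 2*cnt + 2*u <= 4)
Before tab[m] := 2*b + u + 9: 3*b + 2*u >= -9 && (3*b >= -6 ==> 2*cnt + 2*u <= 4)
Before tab[b] := b - 7: 3*b + 2*u >= -9 && (3*b >= -6 ==> 2*cnt + 2*u <= 4)
The weakest precondition is 3*b + 2*u >= -9 && (3*b >= -6 ==> 2*cnt + 2*u <= 4).
Check whether 3*b + 2*u >= -9 && (3*b >= -6 ==> 2*cnt + 2*u <= 6) implies it.
Countermodel: at the initial state b = 0, cnt = 3, u = 0, the precondition holds but the weakest precondition fails.
Answer: invalid


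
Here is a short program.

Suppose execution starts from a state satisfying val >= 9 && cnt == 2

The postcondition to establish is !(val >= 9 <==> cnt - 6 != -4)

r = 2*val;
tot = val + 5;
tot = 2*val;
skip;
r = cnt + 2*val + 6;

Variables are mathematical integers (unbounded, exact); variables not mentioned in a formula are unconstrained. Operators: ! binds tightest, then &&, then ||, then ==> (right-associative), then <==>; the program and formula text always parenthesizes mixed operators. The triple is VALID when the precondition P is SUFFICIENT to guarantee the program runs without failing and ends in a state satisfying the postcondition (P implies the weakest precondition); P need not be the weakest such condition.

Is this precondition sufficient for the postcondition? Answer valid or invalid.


Working backward. After the program, the postcondition !(val >= 9 <==> cnt - 6 != -4) must hold; in canonical form it is !(val >= 9 <==> cnt != 2).
Before r := cnt + 2*val + 6: !(val >= 9 <==> cnt != 2)
Before skip: !(val >= 9 <==> cnt != 2)
Before tot := 2*val: !(val >= 9 <==> cnt != 2)
Before tot := val + 5: !(val >= 9 <==> cnt != 2)
Before r := 2*val: !(val >= 9 <==> cnt != 2)
The weakest precondition is !(val >= 9 <==> cnt != 2).
Check whether val >= 9 && cnt == 2 implies it.
Every state satisfying the precondition satisfies the weakest precondition: the implication holds.
Answer: valid


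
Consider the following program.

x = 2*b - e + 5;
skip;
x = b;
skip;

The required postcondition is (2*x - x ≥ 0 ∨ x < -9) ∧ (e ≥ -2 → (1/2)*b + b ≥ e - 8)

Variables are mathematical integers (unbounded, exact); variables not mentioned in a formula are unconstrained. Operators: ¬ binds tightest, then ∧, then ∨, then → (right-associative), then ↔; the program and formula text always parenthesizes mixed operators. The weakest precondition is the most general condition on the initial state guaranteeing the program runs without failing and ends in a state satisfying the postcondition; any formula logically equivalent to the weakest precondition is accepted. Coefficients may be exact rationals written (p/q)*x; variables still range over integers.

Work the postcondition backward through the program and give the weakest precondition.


Working backward. After the program, the postcondition (2*x - x ≥ 0 ∨ x < -9) ∧ (e ≥ -2 → (1/2)*b + b ≥ e - 8) must hold; in canonical form it is (x ≥ 0 ∨ x < -9) ∧ (e ≥ -2 → (3/2)*b ≥ e - 8).
Before skip: (x ≥ 0 ∨ x < -9) ∧ (e ≥ -2 → (3/2)*b ≥ e - 8)
Before x := b: (b ≥ 0 ∨ b < -9) ∧ (e ≥ -2 → (3/2)*b ≥ e - 8)
Before skip: (b ≥ 0 ∨ b < -9) ∧ (e ≥ -2 → (3/2)*b ≥ e - 8)
Before x := 2*b - e + 5: (b ≥ 0 ∨ b < -9) ∧ (e ≥ -2 → (3/2)*b ≥ e - 8)
Answer: WP = (b ≥ 0 ∨ b < -9) ∧ (e ≥ -2 → (3/2)*b ≥ e - 8)


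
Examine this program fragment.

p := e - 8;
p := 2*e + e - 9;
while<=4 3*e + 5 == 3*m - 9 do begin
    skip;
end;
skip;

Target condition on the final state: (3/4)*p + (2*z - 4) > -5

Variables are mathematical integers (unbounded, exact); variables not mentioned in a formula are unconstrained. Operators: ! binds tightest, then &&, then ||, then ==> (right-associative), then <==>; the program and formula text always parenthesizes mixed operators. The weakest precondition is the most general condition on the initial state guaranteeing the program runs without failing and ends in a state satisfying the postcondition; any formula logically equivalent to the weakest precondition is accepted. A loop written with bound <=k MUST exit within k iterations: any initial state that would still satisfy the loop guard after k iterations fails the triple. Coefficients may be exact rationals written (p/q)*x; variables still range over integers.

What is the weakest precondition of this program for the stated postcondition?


Working backward. After the program, the postcondition (3/4)*p + (2*z - 4) > -5 must hold; in canonical form it is (3/4)*p + 2*z > -1.
Before skip: (3/4)*p + 2*z > -1
Before the loop (bound <=4), unroll the exhaustion recursion (WP_0 = exit-now case; WP_j = one more guarded iteration, up to j = 4):
  WP_0: (!(3*e == 3*m - 14)) && (3/4)*p + 2*z > -1
  WP_1: (3*e == 3*m - 14 ==> ((!(3*e == 3*m - 14)) && (3/4)*p + 2*z > -1)) && ((!(3*e == 3*m - 14)) ==> (3/4)*p + 2*z > -1)
  WP_2: (3*e == 3*m - 14 ==> ((3*e == 3*m - 14 ==> ((!(3*e == 3*m - 14)) && (3/4)*p + 2*z > -1)) && ((!(3*e == 3*m - 14)) ==> (3/4)*p + 2*z > -1))) && ((!(3*e == 3*m - 14)) ==> (3/4)*p + 2*z > -1)
  WP_3: (3*e == 3*m - 14 ==> ((3*e == 3*m - 14 ==> ((3*e == 3*m - 14 ==> ((!(3*e == 3*m - 14)) && (3/4)*p + 2*z > -1)) && ((!(3*e == 3*m - 14)) ==> (3/4)*p + 2*z > -1))) && ((!(3*e == 3*m - 14)) ==> (3/4)*p + 2*z > -1))) && ((!(3*e == 3*m - 14)) ==> (3/4)*p + 2*z > -1)
  WP_4: (3*e == 3*m - 14 ==> ((3*e == 3*m - 14 ==> ((3*e == 3*m - 14 ==> ((3*e == 3*m - 14 ==> ((!(3*e == 3*m - 14)) && (3/4)*p + 2*z > -1)) && ((!(3*e == 3*m - 14)) ==> (3/4)*p + 2*z > -1))) && ((!(3*e == 3*m - 14)) ==> (3/4)*p + 2*z > -1))) && ((!(3*e == 3*m - 14)) ==> (3/4)*p + 2*z > -1))) && ((!(3*e == 3*m - 14)) ==> (3/4)*p + 2*z > -1)
So before the loop: (3*e == 3*m - 14 ==> ((3*e == 3*m - 14 ==> ((3*e == 3*m - 14 ==> ((3*e == 3*m - 14 ==> ((!(3*e == 3*m - 14)) && (3/4)*p + 2*z > -1)) && ((!(3*e == 3*m - 14)) ==> (3/4)*p + 2*z > -1))) && ((!(3*e == 3*m - 14)) ==> (3/4)*p + 2*z > -1))) && ((!(3*e == 3*m - 14)) ==> (3/4)*p + 2*z > -1))) && ((!(3*e == 3*m - 14)) ==> (3/4)*p + 2*z > -1)
Before p := 2*e + e - 9: (3*e == 3*m - 14 ==> ((3*e == 3*m - 14 ==> ((3*e == 3*m - 14 ==> ((3*e == 3*m - 14 ==> ((!(3*e == 3*m - 14)) && (9/4)*e + 2*z > 23/4)) && ((!(3*e == 3*m - 14)) ==> (9/4)*e + 2*z > 23/4))) && ((!(3*e == 3*m - 14)) ==> (9/4)*e + 2*z > 23/4))) && ((!(3*e == 3*m - 14)) ==> (9/4)*e + 2*z > 23/4))) && ((!(3*e == 3*m - 14)) ==> (9/4)*e + 2*z > 23/4)
Before p := e - 8: (3*e == 3*m - 14 ==> ((3*e == 3*m - 14 ==> ((3*e == 3*m - 14 ==> ((3*e == 3*m - 14 ==> ((!(3*e == 3*m - 14)) && (9/4)*e + 2*z > 23/4)) && ((!(3*e == 3*m - 14)) ==> (9/4)*e + 2*z > 23/4))) && ((!(3*e == 3*m - 14)) ==> (9/4)*e + 2*z > 23/4))) && ((!(3*e == 3*m - 14)) ==> (9/4)*e + 2*z > 23/4))) && ((!(3*e == 3*m - 14)) ==> (9/4)*e + 2*z > 23/4)
Answer: WP = (3*e == 3*m - 14 ==> ((3*e == 3*m - 14 ==> ((3*e == 3*m - 14 ==> ((3*e == 3*m - 14 ==> ((!(3*e == 3*m - 14)) && (9/4)*e + 2*z > 23/4)) && ((!(3*e == 3*m - 14)) ==> (9/4)*e + 2*z > 23/4))) && ((!(3*e == 3*m - 14)) ==> (9/4)*e + 2*z > 23/4))) && ((!(3*e == 3*m - 14)) ==> (9/4)*e + 2*z > 23/4))) && ((!(3*e == 3*m - 14)) ==> (9/4)*e + 2*z > 23/4)


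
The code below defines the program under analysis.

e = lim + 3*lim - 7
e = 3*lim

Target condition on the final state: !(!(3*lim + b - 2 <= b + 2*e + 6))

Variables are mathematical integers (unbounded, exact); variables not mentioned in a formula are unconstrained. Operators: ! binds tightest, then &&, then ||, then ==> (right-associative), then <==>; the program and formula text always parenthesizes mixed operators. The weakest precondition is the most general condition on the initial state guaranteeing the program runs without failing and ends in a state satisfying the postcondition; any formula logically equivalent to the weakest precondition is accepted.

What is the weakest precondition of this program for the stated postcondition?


Working backward. After the program, the postcondition !(!(3*lim + b - 2 <= b + 2*e + 6)) must hold; in canonical form it is 3*lim <= 2*e + 8.
Before e := 3*lim: 3*lim >= -8
Before e := lim + 3*lim - 7: 3*lim >= -8
Answer: WP = 3*lim >= -8


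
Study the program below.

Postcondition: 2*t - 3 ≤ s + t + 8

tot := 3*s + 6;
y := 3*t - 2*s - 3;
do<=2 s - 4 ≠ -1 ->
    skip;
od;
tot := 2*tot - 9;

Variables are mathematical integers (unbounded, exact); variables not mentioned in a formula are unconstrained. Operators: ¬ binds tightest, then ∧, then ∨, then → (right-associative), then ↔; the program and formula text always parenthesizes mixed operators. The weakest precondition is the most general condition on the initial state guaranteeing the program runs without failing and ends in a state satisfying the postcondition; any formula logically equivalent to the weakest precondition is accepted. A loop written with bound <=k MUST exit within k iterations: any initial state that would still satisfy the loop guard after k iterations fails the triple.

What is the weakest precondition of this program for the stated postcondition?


Working backward. After the program, the postcondition 2*t - 3 ≤ s + t + 8 must hold; in canonical form it is t ≤ s + 11.
Before tot := 2*tot - 9: t ≤ s + 11
Before the loop (bound <=2), unroll the exhaustion recursion (WP_0 = exit-now case; WP_j = one more guarded iteration, up to j = 2):
  WP_0: (¬(s ≠ 3)) ∧ t ≤ s + 11
  WP_1: (s ≠ 3 → ((¬(s ≠ 3)) ∧ t ≤ s + 11)) ∧ ((¬(s ≠ 3)) → t ≤ s + 11)
  WP_2: (s ≠ 3 → ((s ≠ 3 → ((¬(s ≠ 3)) ∧ t ≤ s + 11)) ∧ ((¬(s ≠ 3)) → t ≤ s + 11))) ∧ ((¬(s ≠ 3)) → t ≤ s + 11)
So before the loop: (s ≠ 3 → ((s ≠ 3 → ((¬(s ≠ 3)) ∧ t ≤ s + 11)) ∧ ((¬(s ≠ 3)) → t ≤ s + 11))) ∧ ((¬(s ≠ 3)) → t ≤ s + 11)
Before y := 3*t - 2*s - 3: (s ≠ 3 → ((s ≠ 3 → ((¬(s ≠ 3)) ∧ t ≤ s + 11)) ∧ ((¬(s ≠ 3)) → t ≤ s + 11))) ∧ ((¬(s ≠ 3)) → t ≤ s + 11)
Before tot := 3*s + 6: (s ≠ 3 → ((s ≠ 3 → ((¬(s ≠ 3)) ∧ t ≤ s + 11)) ∧ ((¬(s ≠ 3)) → t ≤ s + 11))) ∧ ((¬(s ≠ 3)) → t ≤ s + 11)
Answer: WP = (s ≠ 3 → ((s ≠ 3 → ((¬(s ≠ 3)) ∧ t ≤ s + 11)) ∧ ((¬(s ≠ 3)) → t ≤ s + 11))) ∧ ((¬(s ≠ 3)) → t ≤ s + 11)


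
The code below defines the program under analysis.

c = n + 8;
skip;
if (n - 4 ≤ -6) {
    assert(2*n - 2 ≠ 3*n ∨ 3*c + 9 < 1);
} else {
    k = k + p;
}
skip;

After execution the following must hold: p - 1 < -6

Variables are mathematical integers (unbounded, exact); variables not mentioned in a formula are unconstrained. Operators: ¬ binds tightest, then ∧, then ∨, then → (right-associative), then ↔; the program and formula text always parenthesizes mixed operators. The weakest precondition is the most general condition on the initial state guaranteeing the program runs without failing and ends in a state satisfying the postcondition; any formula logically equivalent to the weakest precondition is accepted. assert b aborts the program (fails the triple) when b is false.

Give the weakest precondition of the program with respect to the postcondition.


Working backward. After the program, the postcondition p - 1 < -6 must hold; in canonical form it is p < -5.
Before skip: p < -5
Then branch requires (n ≠ -2 ∨ 3*c < -8) ∧ p < -5; else branch requires p < -5.
Before the if: (n ≤ -2 → ((n ≠ -2 ∨ 3*c < -8) ∧ p < -5)) ∧ ((¬(n ≤ -2)) → p < -5)
Before skip: (n ≤ -2 → ((n ≠ -2 ∨ 3*c < -8) ∧ p < -5)) ∧ ((¬(n ≤ -2)) → p < -5)
Before c := n + 8: (n ≤ -2 → ((n ≠ -2 ∨ 3*n < -32) ∧ p < -5)) ∧ ((¬(n ≤ -2)) → p < -5)
Answer: WP = (n ≤ -2 → ((n ≠ -2 ∨ 3*n < -32) ∧ p < -5)) ∧ ((¬(n ≤ -2)) → p < -5)


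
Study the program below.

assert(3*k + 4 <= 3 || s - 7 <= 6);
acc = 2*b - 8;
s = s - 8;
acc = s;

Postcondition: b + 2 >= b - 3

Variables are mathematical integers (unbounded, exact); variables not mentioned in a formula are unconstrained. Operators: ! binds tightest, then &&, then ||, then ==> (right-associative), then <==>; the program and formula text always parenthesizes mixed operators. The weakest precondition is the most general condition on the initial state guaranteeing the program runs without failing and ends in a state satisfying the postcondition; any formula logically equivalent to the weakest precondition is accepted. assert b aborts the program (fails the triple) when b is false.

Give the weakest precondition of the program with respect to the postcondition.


Working backward. After the program, the postcondition b + 2 >= b - 3 must hold; in canonical form it is true.
Before acc := s: true
Before s := s - 8: true
Before acc := 2*b - 8: true
Before assert 3*k + 4 <= 3 || s - 7 <= 6: 3*k <= -1 || s <= 13
Answer: WP = 3*k <= -1 || s <= 13


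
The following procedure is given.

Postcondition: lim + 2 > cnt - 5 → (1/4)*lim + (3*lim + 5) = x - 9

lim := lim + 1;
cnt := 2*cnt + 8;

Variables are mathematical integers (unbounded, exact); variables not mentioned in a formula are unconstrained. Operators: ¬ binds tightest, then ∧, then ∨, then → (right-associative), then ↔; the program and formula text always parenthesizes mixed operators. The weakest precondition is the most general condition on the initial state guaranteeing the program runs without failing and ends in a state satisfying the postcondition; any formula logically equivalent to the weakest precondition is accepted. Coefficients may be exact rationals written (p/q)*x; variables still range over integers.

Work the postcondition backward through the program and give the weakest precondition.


Working backward. After the program, the postcondition lim + 2 > cnt - 5 → (1/4)*lim + (3*lim + 5) = x - 9 must hold; in canonical form it is lim > cnt - 7 → (13/4)*lim = x - 14.
Before cnt := 2*cnt + 8: lim > 2*cnt + 1 → (13/4)*lim = x - 14
Before lim := lim + 1: lim > 2*cnt → (13/4)*lim = x - 69/4
Answer: WP = lim > 2*cnt → (13/4)*lim = x - 69/4


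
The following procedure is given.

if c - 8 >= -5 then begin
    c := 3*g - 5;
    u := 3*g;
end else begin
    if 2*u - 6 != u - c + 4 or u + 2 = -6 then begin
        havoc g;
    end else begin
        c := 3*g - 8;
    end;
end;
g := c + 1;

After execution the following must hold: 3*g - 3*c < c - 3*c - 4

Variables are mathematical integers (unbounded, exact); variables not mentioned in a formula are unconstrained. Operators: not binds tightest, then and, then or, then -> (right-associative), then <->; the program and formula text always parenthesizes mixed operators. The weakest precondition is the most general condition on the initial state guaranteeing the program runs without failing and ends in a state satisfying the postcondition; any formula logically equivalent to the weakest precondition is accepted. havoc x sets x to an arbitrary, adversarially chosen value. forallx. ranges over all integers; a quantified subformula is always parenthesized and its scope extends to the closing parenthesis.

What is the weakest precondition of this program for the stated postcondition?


Working backward. After the program, the postcondition 3*g - 3*c < c - 3*c - 4 must hold; in canonical form it is 3*g < c - 4.
Before g := c + 1: 2*c < -7
Then branch requires 6*g < 3; else branch requires ((c + u != 10 or u = -8) -> 2*c < -7) and ((not (c + u != 10 or u = -8)) -> 6*g < 9).
Before the if: (c >= 3 -> 6*g < 3) and ((not (c >= 3)) -> (((c + u != 10 or u = -8) -> 2*c < -7) and ((not (c + u != 10 or u = -8)) -> 6*g < 9)))
Answer: WP = (c >= 3 -> 6*g < 3) and ((not (c >= 3)) -> (((c + u != 10 or u = -8) -> 2*c < -7) and ((not (c + u != 10 or u = -8)) -> 6*g < 9)))


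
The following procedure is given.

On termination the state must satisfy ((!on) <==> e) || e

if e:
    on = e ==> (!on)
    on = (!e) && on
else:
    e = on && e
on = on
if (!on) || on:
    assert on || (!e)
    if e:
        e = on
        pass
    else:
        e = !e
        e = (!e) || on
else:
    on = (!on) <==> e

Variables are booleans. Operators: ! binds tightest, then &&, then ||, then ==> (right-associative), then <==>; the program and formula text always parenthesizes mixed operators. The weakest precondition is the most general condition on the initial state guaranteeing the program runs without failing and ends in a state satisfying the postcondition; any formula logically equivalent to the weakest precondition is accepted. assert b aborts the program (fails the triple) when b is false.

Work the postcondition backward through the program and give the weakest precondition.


Working backward. After the program, ((!on) <==> e) || e must hold.
Then branch requires (on || (!e)) && (e ==> (((!on) <==> on) || on)) && ((!e) ==> (((!on) <==> (e || on)) || e || on)); else branch requires ((!((!on) <==> e)) <==> e) || e.
Before the if: (on || (!e)) && (e ==> (((!on) <==> on) || on)) && ((!e) ==> (((!on) <==> (e || on)) || e || on))
Before on := on: (on || (!e)) && (e ==> (((!on) <==> on) || on)) && ((!e) ==> (((!on) <==> (e || on)) || e || on))
Then branch requires (((!e) && (e ==> (!on))) || (!e)) && (e ==> (((!((!e) && (e ==> (!on)))) <==> ((!e) && (e ==> (!on)))) || ((!e) && (e ==> (!on))))) && ((!e) ==> (((!((!e) && (e ==> (!on)))) <==> (e || ((!e) && (e ==> (!on))))) || e || ((!e) && (e ==> (!on))))); else branch requires (on || (!(on && e))) && ((on && e) ==> (((!on) <==> on) || on)) && ((!(on && e)) ==> (((!on) <==> ((on && e) || on)) || (on && e) || on)).
Before the if: (e ==> ((((!e) && (e ==> (!on))) || (!e)) && (e ==> (((!((!e) && (e ==> (!on)))) <==> ((!e) && (e ==> (!on)))) || ((!e) && (e ==> (!on))))) && ((!e) ==> (((!((!e) && (e ==> (!on)))) <==> (e || ((!e) && (e ==> (!on))))) || e || ((!e) && (e ==> (!on))))))) && ((!e) ==> ((on || (!(on && e))) && ((on && e) ==> (((!on) <==> on) || on)) && ((!(on && e)) ==> (((!on) <==> ((on && e) || on)) || (on && e) || on))))
Answer: WP = (e ==> ((((!e) && (e ==> (!on))) || (!e)) && (e ==> (((!((!e) && (e ==> (!on)))) <==> ((!e) && (e ==> (!on)))) || ((!e) && (e ==> (!on))))) && ((!e) ==> (((!((!e) && (e ==> (!on)))) <==> (e || ((!e) && (e ==> (!on))))) || e || ((!e) && (e ==> (!on))))))) && ((!e) ==> ((on || (!(on && e))) && ((on && e) ==> (((!on) <==> on) || on)) && ((!(on && e)) ==> (((!on) <==> ((on && e) || on)) || (on && e) || on))))


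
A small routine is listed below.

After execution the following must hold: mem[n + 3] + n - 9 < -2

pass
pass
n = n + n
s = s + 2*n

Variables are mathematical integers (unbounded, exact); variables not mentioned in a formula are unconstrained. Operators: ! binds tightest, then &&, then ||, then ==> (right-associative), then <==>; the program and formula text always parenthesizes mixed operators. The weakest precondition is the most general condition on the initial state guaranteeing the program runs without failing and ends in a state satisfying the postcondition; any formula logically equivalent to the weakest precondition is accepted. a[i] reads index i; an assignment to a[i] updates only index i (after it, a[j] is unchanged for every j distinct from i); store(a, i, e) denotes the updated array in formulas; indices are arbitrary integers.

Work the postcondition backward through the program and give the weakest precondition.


Working backward. After the program, the postcondition mem[n + 3] + n - 9 < -2 must hold; in canonical form it is mem[n + 3] + n < 7.
Before s := s + 2*n: mem[n + 3] + n < 7
Before n := n + n: mem[2*n + 3] + 2*n < 7
Before skip: mem[2*n + 3] + 2*n < 7
Before skip: mem[2*n + 3] + 2*n < 7
Answer: WP = mem[2*n + 3] + 2*n < 7


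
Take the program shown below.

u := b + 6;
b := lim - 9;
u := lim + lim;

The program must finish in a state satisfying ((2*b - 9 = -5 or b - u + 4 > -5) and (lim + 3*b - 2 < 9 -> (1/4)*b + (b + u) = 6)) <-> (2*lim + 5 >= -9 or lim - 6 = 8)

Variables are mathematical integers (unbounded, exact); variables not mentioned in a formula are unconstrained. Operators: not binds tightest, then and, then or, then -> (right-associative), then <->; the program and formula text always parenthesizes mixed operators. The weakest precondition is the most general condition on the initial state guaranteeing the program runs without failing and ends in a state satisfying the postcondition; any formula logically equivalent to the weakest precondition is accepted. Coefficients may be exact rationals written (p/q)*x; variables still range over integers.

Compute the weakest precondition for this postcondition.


Working backward. After the program, the postcondition ((2*b - 9 = -5 or b - u + 4 > -5) and (lim + 3*b - 2 < 9 -> (1/4)*b + (b + u) = 6)) <-> (2*lim + 5 >= -9 or lim - 6 = 8) must hold; in canonical form it is ((2*b = 4 or b > u - 9) and (3*b + lim < 11 -> (5/4)*b + u = 6)) <-> (2*lim >= -14 or lim = 14).
Before u := lim + lim: ((2*b = 4 or b > 2*lim - 9) and (3*b + lim < 11 -> (5/4)*b + 2*lim = 6)) <-> (2*lim >= -14 or lim = 14)
Before b := lim - 9: ((2*lim = 22 or lim < 0) and (4*lim < 38 -> (13/4)*lim = 69/4)) <-> (2*lim >= -14 or lim = 14)
Before u := b + 6: ((2*lim = 22 or lim < 0) and (4*lim < 38 -> (13/4)*lim = 69/4)) <-> (2*lim >= -14 or lim = 14)
Answer: WP = ((2*lim = 22 or lim < 0) and (4*lim < 38 -> (13/4)*lim = 69/4)) <-> (2*lim >= -14 or lim = 14)


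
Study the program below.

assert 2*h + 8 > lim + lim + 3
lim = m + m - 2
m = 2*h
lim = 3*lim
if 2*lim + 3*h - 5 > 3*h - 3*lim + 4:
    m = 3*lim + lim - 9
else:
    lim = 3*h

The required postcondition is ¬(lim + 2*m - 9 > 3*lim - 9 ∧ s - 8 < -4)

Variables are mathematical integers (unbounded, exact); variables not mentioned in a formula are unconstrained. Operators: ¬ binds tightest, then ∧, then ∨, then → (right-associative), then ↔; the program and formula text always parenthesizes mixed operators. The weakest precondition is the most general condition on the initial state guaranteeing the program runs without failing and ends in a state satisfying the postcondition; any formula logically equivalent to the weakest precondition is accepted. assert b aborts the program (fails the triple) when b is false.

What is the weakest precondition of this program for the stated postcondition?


Working backward. After the program, the postcondition ¬(lim + 2*m - 9 > 3*lim - 9 ∧ s - 8 < -4) must hold; in canonical form it is ¬(2*m > 2*lim ∧ s < 4).
Then branch requires ¬(6*lim > 18 ∧ s < 4); else branch requires ¬(2*m > 6*h ∧ s < 4).
Before the if: (5*lim > 9 → (¬(6*lim > 18 ∧ s < 4))) ∧ ((¬(5*lim > 9)) → (¬(2*m > 6*h ∧ s < 4)))
Before lim := 3*lim: (15*lim > 9 → (¬(18*lim > 18 ∧ s < 4))) ∧ ((¬(15*lim > 9)) → (¬(2*m > 6*h ∧ s < 4)))
Before m := 2*h: (15*lim > 9 → (¬(18*lim > 18 ∧ s < 4))) ∧ ((¬(15*lim > 9)) → (¬(2*h < 0 ∧ s < 4)))
Before lim := m + m - 2: (30*m > 39 → (¬(36*m > 54 ∧ s < 4))) ∧ ((¬(30*m > 39)) → (¬(2*h < 0 ∧ s < 4)))
Before assert 2*h + 8 > lim + lim + 3: 2*h > 2*lim - 5 ∧ (30*m > 39 → (¬(36*m > 54 ∧ s < 4))) ∧ ((¬(30*m > 39)) → (¬(2*h < 0 ∧ s < 4)))
Answer: WP = 2*h > 2*lim - 5 ∧ (30*m > 39 → (¬(36*m > 54 ∧ s < 4))) ∧ ((¬(30*m > 39)) → (¬(2*h < 0 ∧ s < 4)))


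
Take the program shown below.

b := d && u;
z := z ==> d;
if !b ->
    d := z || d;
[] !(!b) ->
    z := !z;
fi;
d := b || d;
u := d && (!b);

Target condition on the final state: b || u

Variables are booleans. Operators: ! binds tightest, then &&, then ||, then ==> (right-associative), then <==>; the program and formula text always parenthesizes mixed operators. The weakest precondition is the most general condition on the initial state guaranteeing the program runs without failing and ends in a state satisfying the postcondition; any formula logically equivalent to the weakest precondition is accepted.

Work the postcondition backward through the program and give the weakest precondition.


Working backward. After the program, b || u must hold.
Before u := d && (!b): b || (d && (!b))
Before d := b || d: b || ((b || d) && (!b))
Then branch requires b || ((b || z || d) && (!b)); else branch requires b || ((b || d) && (!b)).
Before the if: ((!b) ==> (b || ((b || z || d) && (!b)))) && (b ==> (b || ((b || d) && (!b))))
Before z := z ==> d: ((!b) ==> (b || ((b || (z ==> d) || d) && (!b)))) && (b ==> (b || ((b || d) && (!b))))
Before b := d && u: ((!(d && u)) ==> ((d && u) || (((d && u) || (z ==> d) || d) && (!(d && u))))) && ((d && u) ==> ((d && u) || (((d && u) || d) && (!(d && u)))))
Answer: WP = ((!(d && u)) ==> ((d && u) || (((d && u) || (z ==> d) || d) && (!(d && u))))) && ((d && u) ==> ((d && u) || (((d && u) || d) && (!(d && u)))))


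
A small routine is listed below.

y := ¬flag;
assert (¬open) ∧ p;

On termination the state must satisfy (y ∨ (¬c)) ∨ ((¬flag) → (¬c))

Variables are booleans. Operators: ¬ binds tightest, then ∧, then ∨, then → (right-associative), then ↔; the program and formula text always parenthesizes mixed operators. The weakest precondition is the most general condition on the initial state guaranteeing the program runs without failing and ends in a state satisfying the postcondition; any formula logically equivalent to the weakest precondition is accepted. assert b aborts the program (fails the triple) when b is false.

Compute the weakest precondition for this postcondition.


Working backward. After the program, the postcondition (y ∨ (¬c)) ∨ ((¬flag) → (¬c)) must hold; in canonical form it is y ∨ (¬c) ∨ ((¬flag) → (¬c)).
Before assert (¬open) ∧ p: (¬open) ∧ p ∧ (y ∨ (¬c) ∨ ((¬flag) → (¬c)))
Before y := ¬flag: (¬open) ∧ p ∧ ((¬flag) ∨ (¬c) ∨ ((¬flag) → (¬c)))
Answer: WP = (¬open) ∧ p ∧ ((¬flag) ∨ (¬c) ∨ ((¬flag) → (¬c)))


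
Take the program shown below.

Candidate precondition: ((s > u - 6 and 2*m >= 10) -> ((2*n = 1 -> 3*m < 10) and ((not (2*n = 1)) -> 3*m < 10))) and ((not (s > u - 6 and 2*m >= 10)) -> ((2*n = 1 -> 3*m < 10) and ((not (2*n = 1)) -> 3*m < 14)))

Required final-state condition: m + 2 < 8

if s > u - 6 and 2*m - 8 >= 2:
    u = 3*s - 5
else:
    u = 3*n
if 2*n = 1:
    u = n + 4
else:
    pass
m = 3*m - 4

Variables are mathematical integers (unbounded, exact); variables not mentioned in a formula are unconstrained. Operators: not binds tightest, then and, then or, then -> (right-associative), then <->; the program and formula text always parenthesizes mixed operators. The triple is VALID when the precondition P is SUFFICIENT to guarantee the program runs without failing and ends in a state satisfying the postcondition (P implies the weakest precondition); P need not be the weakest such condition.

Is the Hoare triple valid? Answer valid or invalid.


Working backward. After the program, the postcondition m + 2 < 8 must hold; in canonical form it is m < 6.
Before m := 3*m - 4: 3*m < 10
Then branch requires 3*m < 10; else branch requires 3*m < 10.
Before the if: (2*n = 1 -> 3*m < 10) and ((not (2*n = 1)) -> 3*m < 10)
Then branch requires (2*n = 1 -> 3*m < 10) and ((not (2*n = 1)) -> 3*m < 10); else branch requires (2*n = 1 -> 3*m < 10) and ((not (2*n = 1)) -> 3*m < 10).
Before the if: ((s > u - 6 and 2*m >= 10) -> ((2*n = 1 -> 3*m < 10) and ((not (2*n = 1)) -> 3*m < 10))) and ((not (s > u - 6 and 2*m >= 10)) -> ((2*n = 1 -> 3*m < 10) and ((not (2*n = 1)) -> 3*m < 10)))
The weakest precondition is ((s > u - 6 and 2*m >= 10) -> ((2*n = 1 -> 3*m < 10) and ((not (2*n = 1)) -> 3*m < 10))) and ((not (s > u - 6 and 2*m >= 10)) -> ((2*n = 1 -> 3*m < 10) and ((not (2*n = 1)) -> 3*m < 10))).
Check whether ((s > u - 6 and 2*m >= 10) -> ((2*n = 1 -> 3*m < 10) and ((not (2*n = 1)) -> 3*m < 10))) and ((not (s > u - 6 and 2*m >= 10)) -> ((2*n = 1 -> 3*m < 10) and ((not (2*n = 1)) -> 3*m < 14))) implies it.
Countermodel: at the initial state m = 4, n = 0, s = 0, u = 0, the precondition holds but the weakest precondition fails.
Answer: invalid


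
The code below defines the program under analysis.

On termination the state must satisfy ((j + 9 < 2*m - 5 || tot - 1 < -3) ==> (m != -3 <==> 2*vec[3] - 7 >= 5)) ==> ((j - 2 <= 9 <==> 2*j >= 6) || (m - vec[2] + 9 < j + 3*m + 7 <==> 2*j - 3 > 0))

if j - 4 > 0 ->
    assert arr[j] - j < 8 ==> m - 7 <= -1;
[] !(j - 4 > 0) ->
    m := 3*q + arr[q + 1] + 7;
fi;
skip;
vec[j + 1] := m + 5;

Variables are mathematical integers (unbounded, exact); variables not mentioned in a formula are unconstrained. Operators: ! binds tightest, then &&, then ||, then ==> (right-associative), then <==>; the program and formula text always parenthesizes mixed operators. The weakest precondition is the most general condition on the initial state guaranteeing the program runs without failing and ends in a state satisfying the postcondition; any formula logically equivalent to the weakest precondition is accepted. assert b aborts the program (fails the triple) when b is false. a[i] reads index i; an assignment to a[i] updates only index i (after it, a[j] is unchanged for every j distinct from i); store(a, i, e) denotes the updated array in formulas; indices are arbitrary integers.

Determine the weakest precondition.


Working backward. After the program, the postcondition ((j + 9 < 2*m - 5 || tot - 1 < -3) ==> (m != -3 <==> 2*vec[3] - 7 >= 5)) ==> ((j - 2 <= 9 <==> 2*j >= 6) || (m - vec[2] + 9 < j + 3*m + 7 <==> 2*j - 3 > 0)) must hold; in canonical form it is ((j < 2*m - 14 || tot < -2) ==> (m != -3 <==> 2*vec[3] >= 12)) ==> ((j <= 11 <==> 2*j >= 6) || (vec[2] + j + 2*m > 2 <==> 2*j > 3)).
Before vec[j + 1] := m + 5: ((j < 2*m - 14 || tot < -2) ==> (m != -3 <==> 2*store(vec, j + 1, m + 5)[3] >= 12)) ==> ((j <= 11 <==> 2*j >= 6) || (store(vec, j + 1, m + 5)[2] + j + 2*m > 2 <==> 2*j > 3))
Before skip: ((j < 2*m - 14 || tot < -2) ==> (m != -3 <==> 2*store(vec, j + 1, m + 5)[3] >= 12)) ==> ((j <= 11 <==> 2*j >= 6) || (store(vec, j + 1, m + 5)[2] + j + 2*m > 2 <==> 2*j > 3))
Then branch requires (arr[j] < j + 8 ==> m <= 6) && (((j < 2*m - 14 || tot < -2) ==> (m != -3 <==> 2*store(vec, j + 1, m + 5)[3] >= 12)) ==> ((j <= 11 <==> 2*j >= 6) || (store(vec, j + 1, m + 5)[2] + j + 2*m > 2 <==> 2*j > 3))); else branch requires ((j < 2*arr[q + 1] + 6*q || tot < -2) ==> (arr[q + 1] + 3*q != -10 <==> 2*store(vec, j + 1, arr[q + 1] + 3*q + 12)[3] >= 12)) ==> ((j <= 11 <==> 2*j >= 6) || (2*arr[q + 1] + store(vec, j + 1, arr[q + 1] + 3*q + 12)[2] + j + 6*q > -12 <==> 2*j > 3)).
Before the if: (j > 4 ==> ((arr[j] < j + 8 ==> m <= 6) && (((j < 2*m - 14 || tot < -2) ==> (m != -3 <==> 2*store(vec, j + 1, m + 5)[3] >= 12)) ==> ((j <= 11 <==> 2*j >= 6) || (store(vec, j + 1, m + 5)[2] + j + 2*m > 2 <==> 2*j > 3))))) && ((!(j > 4)) ==> (((j < 2*arr[q + 1] + 6*q || tot < -2) ==> (arr[q + 1] + 3*q != -10 <==> 2*store(vec, j + 1, arr[q + 1] + 3*q + 12)[3] >= 12)) ==> ((j <= 11 <==> 2*j >= 6) || (2*arr[q + 1] + store(vec, j + 1, arr[q + 1] + 3*q + 12)[2] + j + 6*q > -12 <==> 2*j > 3))))
Answer: WP = (j > 4 ==> ((arr[j] < j + 8 ==> m <= 6) && (((j < 2*m - 14 || tot < -2) ==> (m != -3 <==> 2*store(vec, j + 1, m + 5)[3] >= 12)) ==> ((j <= 11 <==> 2*j >= 6) || (store(vec, j + 1, m + 5)[2] + j + 2*m > 2 <==> 2*j > 3))))) && ((!(j > 4)) ==> (((j < 2*arr[q + 1] + 6*q || tot < -2) ==> (arr[q + 1] + 3*q != -10 <==> 2*store(vec, j + 1, arr[q + 1] + 3*q + 12)[3] >= 12)) ==> ((j <= 11 <==> 2*j >= 6) || (2*arr[q + 1] + store(vec, j + 1, arr[q + 1] + 3*q + 12)[2] + j + 6*q > -12 <==> 2*j > 3))))
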